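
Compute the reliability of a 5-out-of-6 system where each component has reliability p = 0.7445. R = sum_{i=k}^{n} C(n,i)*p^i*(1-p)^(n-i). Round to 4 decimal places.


k = 5, n = 6, p = 0.7445
i=5: C(6,5)=6 * 0.7445^5 * 0.2555^1 = 0.3506
i=6: C(6,6)=1 * 0.7445^6 * 0.2555^0 = 0.1703
R = sum of terms = 0.5209

0.5209


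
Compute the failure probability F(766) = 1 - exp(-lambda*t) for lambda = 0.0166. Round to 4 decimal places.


lambda = 0.0166, t = 766
lambda * t = 12.7156
exp(-12.7156) = 0.0
F(t) = 1 - 0.0
F(t) = 1.0

1.0


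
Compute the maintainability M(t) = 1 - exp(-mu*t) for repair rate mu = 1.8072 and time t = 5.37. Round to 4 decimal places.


mu = 1.8072, t = 5.37
mu * t = 1.8072 * 5.37 = 9.7047
exp(-9.7047) = 0.0001
M(t) = 1 - 0.0001
M(t) = 0.9999

0.9999


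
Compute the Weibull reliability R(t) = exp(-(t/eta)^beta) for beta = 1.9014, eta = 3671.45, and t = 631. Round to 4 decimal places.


beta = 1.9014, eta = 3671.45, t = 631
t/eta = 631 / 3671.45 = 0.1719
(t/eta)^beta = 0.1719^1.9014 = 0.0351
R(t) = exp(-0.0351)
R(t) = 0.9655

0.9655


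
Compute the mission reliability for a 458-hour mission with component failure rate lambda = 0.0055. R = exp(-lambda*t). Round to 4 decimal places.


lambda = 0.0055
mission_time = 458
lambda * t = 0.0055 * 458 = 2.519
R = exp(-2.519)
R = 0.0805

0.0805


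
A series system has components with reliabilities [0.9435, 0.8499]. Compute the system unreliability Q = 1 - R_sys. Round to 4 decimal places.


Components: [0.9435, 0.8499]
After component 1: product = 0.9435
After component 2: product = 0.8019
R_sys = 0.8019
Q = 1 - 0.8019 = 0.1981

0.1981


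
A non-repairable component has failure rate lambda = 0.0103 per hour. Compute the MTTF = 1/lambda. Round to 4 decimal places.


lambda = 0.0103
MTTF = 1 / 0.0103
MTTF = 97.0874

97.0874


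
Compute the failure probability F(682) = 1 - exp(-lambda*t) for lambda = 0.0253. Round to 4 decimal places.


lambda = 0.0253, t = 682
lambda * t = 17.2546
exp(-17.2546) = 0.0
F(t) = 1 - 0.0
F(t) = 1.0

1.0


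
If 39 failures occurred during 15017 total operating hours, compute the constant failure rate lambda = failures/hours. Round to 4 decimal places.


failures = 39
total_hours = 15017
lambda = 39 / 15017
lambda = 0.0026

0.0026


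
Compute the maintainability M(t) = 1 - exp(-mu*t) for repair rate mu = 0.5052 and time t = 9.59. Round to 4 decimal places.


mu = 0.5052, t = 9.59
mu * t = 0.5052 * 9.59 = 4.8449
exp(-4.8449) = 0.0079
M(t) = 1 - 0.0079
M(t) = 0.9921

0.9921


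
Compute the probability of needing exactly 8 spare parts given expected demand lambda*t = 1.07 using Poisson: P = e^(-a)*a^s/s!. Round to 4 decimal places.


a = 1.07, s = 8
e^(-a) = e^(-1.07) = 0.343
a^s = 1.07^8 = 1.7182
s! = 40320
P = 0.343 * 1.7182 / 40320
P = 0.0

0.0


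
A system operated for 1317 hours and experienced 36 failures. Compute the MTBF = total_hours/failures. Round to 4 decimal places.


total_hours = 1317
failures = 36
MTBF = 1317 / 36
MTBF = 36.5833

36.5833


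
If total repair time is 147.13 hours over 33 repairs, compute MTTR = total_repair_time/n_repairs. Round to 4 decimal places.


total_repair_time = 147.13
n_repairs = 33
MTTR = 147.13 / 33
MTTR = 4.4585

4.4585


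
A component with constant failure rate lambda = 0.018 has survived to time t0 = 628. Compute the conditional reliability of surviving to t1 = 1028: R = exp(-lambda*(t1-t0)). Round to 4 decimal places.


lambda = 0.018
t0 = 628, t1 = 1028
t1 - t0 = 400
lambda * (t1-t0) = 0.018 * 400 = 7.2
R = exp(-7.2)
R = 0.0007

0.0007


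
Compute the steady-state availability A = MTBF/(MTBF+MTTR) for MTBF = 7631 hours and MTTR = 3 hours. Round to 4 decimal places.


MTBF = 7631
MTTR = 3
MTBF + MTTR = 7634
A = 7631 / 7634
A = 0.9996

0.9996


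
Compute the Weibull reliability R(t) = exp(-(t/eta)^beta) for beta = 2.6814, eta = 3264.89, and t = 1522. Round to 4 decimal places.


beta = 2.6814, eta = 3264.89, t = 1522
t/eta = 1522 / 3264.89 = 0.4662
(t/eta)^beta = 0.4662^2.6814 = 0.1292
R(t) = exp(-0.1292)
R(t) = 0.8788

0.8788


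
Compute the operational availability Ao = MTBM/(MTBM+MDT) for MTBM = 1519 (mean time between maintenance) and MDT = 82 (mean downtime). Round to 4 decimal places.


MTBM = 1519
MDT = 82
MTBM + MDT = 1601
Ao = 1519 / 1601
Ao = 0.9488

0.9488


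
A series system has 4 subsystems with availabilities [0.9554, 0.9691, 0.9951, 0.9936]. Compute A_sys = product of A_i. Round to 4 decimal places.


Subsystems: [0.9554, 0.9691, 0.9951, 0.9936]
After subsystem 1 (A=0.9554): product = 0.9554
After subsystem 2 (A=0.9691): product = 0.9259
After subsystem 3 (A=0.9951): product = 0.9213
After subsystem 4 (A=0.9936): product = 0.9154
A_sys = 0.9154

0.9154


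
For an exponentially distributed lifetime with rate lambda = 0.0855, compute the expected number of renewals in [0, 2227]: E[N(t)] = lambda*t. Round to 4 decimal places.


lambda = 0.0855
t = 2227
E[N(t)] = lambda * t
E[N(t)] = 0.0855 * 2227
E[N(t)] = 190.4085

190.4085


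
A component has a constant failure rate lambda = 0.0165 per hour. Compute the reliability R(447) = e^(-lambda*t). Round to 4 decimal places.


lambda = 0.0165
t = 447
lambda * t = 7.3755
R(t) = e^(-7.3755)
R(t) = 0.0006

0.0006


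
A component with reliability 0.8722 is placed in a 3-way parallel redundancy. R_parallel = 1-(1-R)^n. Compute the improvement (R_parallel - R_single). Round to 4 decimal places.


R_single = 0.8722, n = 3
1 - R_single = 0.1278
(1 - R_single)^n = 0.1278^3 = 0.0021
R_parallel = 1 - 0.0021 = 0.9979
Improvement = 0.9979 - 0.8722
Improvement = 0.1257

0.1257


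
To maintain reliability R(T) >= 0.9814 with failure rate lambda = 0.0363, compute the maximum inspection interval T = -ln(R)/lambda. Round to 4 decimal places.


R_target = 0.9814
lambda = 0.0363
-ln(0.9814) = 0.0188
T = 0.0188 / 0.0363
T = 0.5172

0.5172


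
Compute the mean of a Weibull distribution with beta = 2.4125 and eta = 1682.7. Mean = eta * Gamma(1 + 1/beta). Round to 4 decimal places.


beta = 2.4125, eta = 1682.7
1/beta = 0.4145
1 + 1/beta = 1.4145
Gamma(1.4145) = 0.8866
Mean = 1682.7 * 0.8866
Mean = 1491.83

1491.83


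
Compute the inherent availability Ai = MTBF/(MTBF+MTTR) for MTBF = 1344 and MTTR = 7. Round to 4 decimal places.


MTBF = 1344
MTTR = 7
MTBF + MTTR = 1351
Ai = 1344 / 1351
Ai = 0.9948

0.9948


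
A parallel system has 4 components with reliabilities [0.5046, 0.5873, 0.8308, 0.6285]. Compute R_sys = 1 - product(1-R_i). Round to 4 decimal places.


Components: [0.5046, 0.5873, 0.8308, 0.6285]
(1 - 0.5046) = 0.4954, running product = 0.4954
(1 - 0.5873) = 0.4127, running product = 0.2045
(1 - 0.8308) = 0.1692, running product = 0.0346
(1 - 0.6285) = 0.3715, running product = 0.0129
Product of (1-R_i) = 0.0129
R_sys = 1 - 0.0129 = 0.9871

0.9871


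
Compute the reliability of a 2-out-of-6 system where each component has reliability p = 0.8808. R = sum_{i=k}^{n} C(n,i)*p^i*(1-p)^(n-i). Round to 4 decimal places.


k = 2, n = 6, p = 0.8808
i=2: C(6,2)=15 * 0.8808^2 * 0.1192^4 = 0.0023
i=3: C(6,3)=20 * 0.8808^3 * 0.1192^3 = 0.0231
i=4: C(6,4)=15 * 0.8808^4 * 0.1192^2 = 0.1283
i=5: C(6,5)=6 * 0.8808^5 * 0.1192^1 = 0.3792
i=6: C(6,6)=1 * 0.8808^6 * 0.1192^0 = 0.4669
R = sum of terms = 0.9999

0.9999


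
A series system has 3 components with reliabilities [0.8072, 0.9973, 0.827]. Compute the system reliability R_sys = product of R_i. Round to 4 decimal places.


Components: [0.8072, 0.9973, 0.827]
After component 1 (R=0.8072): product = 0.8072
After component 2 (R=0.9973): product = 0.805
After component 3 (R=0.827): product = 0.6658
R_sys = 0.6658

0.6658


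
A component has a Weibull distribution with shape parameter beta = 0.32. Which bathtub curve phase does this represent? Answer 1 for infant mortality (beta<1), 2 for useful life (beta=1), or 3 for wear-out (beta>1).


beta = 0.32
Compare beta to 1:
beta < 1 => infant mortality (phase 1)
beta = 1 => useful life (phase 2)
beta > 1 => wear-out (phase 3)
Since beta = 0.32, this is infant mortality (decreasing failure rate)
Phase = 1

1


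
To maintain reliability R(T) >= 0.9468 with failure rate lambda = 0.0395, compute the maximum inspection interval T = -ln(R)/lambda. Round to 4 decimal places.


R_target = 0.9468
lambda = 0.0395
-ln(0.9468) = 0.0547
T = 0.0547 / 0.0395
T = 1.384

1.384


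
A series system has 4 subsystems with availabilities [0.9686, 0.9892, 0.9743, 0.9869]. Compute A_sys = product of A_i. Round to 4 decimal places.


Subsystems: [0.9686, 0.9892, 0.9743, 0.9869]
After subsystem 1 (A=0.9686): product = 0.9686
After subsystem 2 (A=0.9892): product = 0.9581
After subsystem 3 (A=0.9743): product = 0.9335
After subsystem 4 (A=0.9869): product = 0.9213
A_sys = 0.9213

0.9213


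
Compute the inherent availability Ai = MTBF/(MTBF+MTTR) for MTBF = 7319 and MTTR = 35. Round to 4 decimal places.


MTBF = 7319
MTTR = 35
MTBF + MTTR = 7354
Ai = 7319 / 7354
Ai = 0.9952

0.9952


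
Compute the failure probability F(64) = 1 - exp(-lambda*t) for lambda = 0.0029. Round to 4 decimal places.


lambda = 0.0029, t = 64
lambda * t = 0.1856
exp(-0.1856) = 0.8306
F(t) = 1 - 0.8306
F(t) = 0.1694

0.1694


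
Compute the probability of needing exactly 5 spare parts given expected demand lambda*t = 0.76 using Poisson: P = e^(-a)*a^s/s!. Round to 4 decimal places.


a = 0.76, s = 5
e^(-a) = e^(-0.76) = 0.4677
a^s = 0.76^5 = 0.2536
s! = 120
P = 0.4677 * 0.2536 / 120
P = 0.001

0.001


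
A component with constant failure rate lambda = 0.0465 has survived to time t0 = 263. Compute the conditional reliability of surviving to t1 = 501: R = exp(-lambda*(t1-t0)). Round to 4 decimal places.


lambda = 0.0465
t0 = 263, t1 = 501
t1 - t0 = 238
lambda * (t1-t0) = 0.0465 * 238 = 11.067
R = exp(-11.067)
R = 0.0

0.0


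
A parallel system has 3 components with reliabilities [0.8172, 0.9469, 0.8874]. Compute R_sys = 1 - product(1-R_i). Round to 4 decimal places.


Components: [0.8172, 0.9469, 0.8874]
(1 - 0.8172) = 0.1828, running product = 0.1828
(1 - 0.9469) = 0.0531, running product = 0.0097
(1 - 0.8874) = 0.1126, running product = 0.0011
Product of (1-R_i) = 0.0011
R_sys = 1 - 0.0011 = 0.9989

0.9989


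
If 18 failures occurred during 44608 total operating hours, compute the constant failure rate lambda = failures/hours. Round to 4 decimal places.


failures = 18
total_hours = 44608
lambda = 18 / 44608
lambda = 0.0004

0.0004


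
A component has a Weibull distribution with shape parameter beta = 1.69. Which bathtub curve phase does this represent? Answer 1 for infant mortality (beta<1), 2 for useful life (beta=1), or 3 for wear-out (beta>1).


beta = 1.69
Compare beta to 1:
beta < 1 => infant mortality (phase 1)
beta = 1 => useful life (phase 2)
beta > 1 => wear-out (phase 3)
Since beta = 1.69, this is wear-out (increasing failure rate)
Phase = 3

3


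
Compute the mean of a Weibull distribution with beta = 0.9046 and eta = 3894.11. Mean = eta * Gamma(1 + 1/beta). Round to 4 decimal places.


beta = 0.9046, eta = 3894.11
1/beta = 1.1055
1 + 1/beta = 2.1055
Gamma(2.1055) = 1.0493
Mean = 3894.11 * 1.0493
Mean = 4085.983

4085.983


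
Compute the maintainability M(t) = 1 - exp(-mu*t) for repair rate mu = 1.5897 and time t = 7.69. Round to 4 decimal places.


mu = 1.5897, t = 7.69
mu * t = 1.5897 * 7.69 = 12.2248
exp(-12.2248) = 0.0
M(t) = 1 - 0.0
M(t) = 1.0

1.0


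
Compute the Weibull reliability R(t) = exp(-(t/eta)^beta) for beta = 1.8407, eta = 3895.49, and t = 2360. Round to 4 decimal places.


beta = 1.8407, eta = 3895.49, t = 2360
t/eta = 2360 / 3895.49 = 0.6058
(t/eta)^beta = 0.6058^1.8407 = 0.3975
R(t) = exp(-0.3975)
R(t) = 0.672

0.672


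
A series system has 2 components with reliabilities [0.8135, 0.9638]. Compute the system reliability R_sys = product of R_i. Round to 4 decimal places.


Components: [0.8135, 0.9638]
After component 1 (R=0.8135): product = 0.8135
After component 2 (R=0.9638): product = 0.7841
R_sys = 0.7841

0.7841


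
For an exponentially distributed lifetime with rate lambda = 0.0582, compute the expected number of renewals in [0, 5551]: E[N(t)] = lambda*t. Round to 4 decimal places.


lambda = 0.0582
t = 5551
E[N(t)] = lambda * t
E[N(t)] = 0.0582 * 5551
E[N(t)] = 323.0682

323.0682


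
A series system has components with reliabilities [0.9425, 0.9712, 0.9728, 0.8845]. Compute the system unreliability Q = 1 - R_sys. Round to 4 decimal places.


Components: [0.9425, 0.9712, 0.9728, 0.8845]
After component 1: product = 0.9425
After component 2: product = 0.9154
After component 3: product = 0.8905
After component 4: product = 0.7876
R_sys = 0.7876
Q = 1 - 0.7876 = 0.2124

0.2124


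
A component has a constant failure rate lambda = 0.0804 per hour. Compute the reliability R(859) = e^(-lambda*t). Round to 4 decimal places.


lambda = 0.0804
t = 859
lambda * t = 69.0636
R(t) = e^(-69.0636)
R(t) = 0.0

0.0


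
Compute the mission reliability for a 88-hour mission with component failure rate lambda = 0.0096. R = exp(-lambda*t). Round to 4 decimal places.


lambda = 0.0096
mission_time = 88
lambda * t = 0.0096 * 88 = 0.8448
R = exp(-0.8448)
R = 0.4296

0.4296


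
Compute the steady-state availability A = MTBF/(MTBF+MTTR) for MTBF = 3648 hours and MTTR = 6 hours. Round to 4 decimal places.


MTBF = 3648
MTTR = 6
MTBF + MTTR = 3654
A = 3648 / 3654
A = 0.9984

0.9984


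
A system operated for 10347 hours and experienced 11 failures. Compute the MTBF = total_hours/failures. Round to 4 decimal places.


total_hours = 10347
failures = 11
MTBF = 10347 / 11
MTBF = 940.6364

940.6364


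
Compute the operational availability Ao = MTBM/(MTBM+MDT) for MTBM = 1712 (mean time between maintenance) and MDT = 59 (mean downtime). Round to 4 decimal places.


MTBM = 1712
MDT = 59
MTBM + MDT = 1771
Ao = 1712 / 1771
Ao = 0.9667

0.9667


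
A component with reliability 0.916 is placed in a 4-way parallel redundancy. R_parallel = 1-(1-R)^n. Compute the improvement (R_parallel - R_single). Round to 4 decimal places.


R_single = 0.916, n = 4
1 - R_single = 0.084
(1 - R_single)^n = 0.084^4 = 0.0
R_parallel = 1 - 0.0 = 1.0
Improvement = 1.0 - 0.916
Improvement = 0.084

0.084


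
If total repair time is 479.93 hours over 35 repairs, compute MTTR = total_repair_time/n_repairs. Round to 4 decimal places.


total_repair_time = 479.93
n_repairs = 35
MTTR = 479.93 / 35
MTTR = 13.7123

13.7123


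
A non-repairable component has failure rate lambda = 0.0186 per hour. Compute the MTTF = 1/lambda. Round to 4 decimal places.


lambda = 0.0186
MTTF = 1 / 0.0186
MTTF = 53.7634

53.7634


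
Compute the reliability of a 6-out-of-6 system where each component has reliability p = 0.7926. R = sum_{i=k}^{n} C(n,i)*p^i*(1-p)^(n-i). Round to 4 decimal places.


k = 6, n = 6, p = 0.7926
i=6: C(6,6)=1 * 0.7926^6 * 0.2074^0 = 0.2479
R = sum of terms = 0.2479

0.2479


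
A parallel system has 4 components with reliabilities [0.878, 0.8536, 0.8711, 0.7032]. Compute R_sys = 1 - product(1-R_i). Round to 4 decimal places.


Components: [0.878, 0.8536, 0.8711, 0.7032]
(1 - 0.878) = 0.122, running product = 0.122
(1 - 0.8536) = 0.1464, running product = 0.0179
(1 - 0.8711) = 0.1289, running product = 0.0023
(1 - 0.7032) = 0.2968, running product = 0.0007
Product of (1-R_i) = 0.0007
R_sys = 1 - 0.0007 = 0.9993

0.9993


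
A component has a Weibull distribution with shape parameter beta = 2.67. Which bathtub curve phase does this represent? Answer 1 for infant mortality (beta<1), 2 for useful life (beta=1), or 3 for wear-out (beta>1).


beta = 2.67
Compare beta to 1:
beta < 1 => infant mortality (phase 1)
beta = 1 => useful life (phase 2)
beta > 1 => wear-out (phase 3)
Since beta = 2.67, this is wear-out (increasing failure rate)
Phase = 3

3


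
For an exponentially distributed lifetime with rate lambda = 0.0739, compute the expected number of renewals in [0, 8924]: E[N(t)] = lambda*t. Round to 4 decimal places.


lambda = 0.0739
t = 8924
E[N(t)] = lambda * t
E[N(t)] = 0.0739 * 8924
E[N(t)] = 659.4836

659.4836


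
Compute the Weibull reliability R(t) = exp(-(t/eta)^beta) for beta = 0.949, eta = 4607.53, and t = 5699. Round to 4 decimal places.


beta = 0.949, eta = 4607.53, t = 5699
t/eta = 5699 / 4607.53 = 1.2369
(t/eta)^beta = 1.2369^0.949 = 1.2235
R(t) = exp(-1.2235)
R(t) = 0.2942

0.2942


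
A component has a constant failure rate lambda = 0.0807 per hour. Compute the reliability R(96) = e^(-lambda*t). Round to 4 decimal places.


lambda = 0.0807
t = 96
lambda * t = 7.7472
R(t) = e^(-7.7472)
R(t) = 0.0004

0.0004


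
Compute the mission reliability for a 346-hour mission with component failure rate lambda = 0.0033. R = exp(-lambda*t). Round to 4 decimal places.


lambda = 0.0033
mission_time = 346
lambda * t = 0.0033 * 346 = 1.1418
R = exp(-1.1418)
R = 0.3192

0.3192


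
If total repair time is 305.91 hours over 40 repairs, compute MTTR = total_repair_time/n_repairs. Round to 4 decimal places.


total_repair_time = 305.91
n_repairs = 40
MTTR = 305.91 / 40
MTTR = 7.6478

7.6478


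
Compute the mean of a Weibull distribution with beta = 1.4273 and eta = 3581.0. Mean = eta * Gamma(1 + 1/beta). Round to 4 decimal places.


beta = 1.4273, eta = 3581.0
1/beta = 0.7006
1 + 1/beta = 1.7006
Gamma(1.7006) = 0.9088
Mean = 3581.0 * 0.9088
Mean = 3254.259

3254.259


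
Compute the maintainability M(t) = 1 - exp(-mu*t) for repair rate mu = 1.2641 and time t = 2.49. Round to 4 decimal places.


mu = 1.2641, t = 2.49
mu * t = 1.2641 * 2.49 = 3.1476
exp(-3.1476) = 0.043
M(t) = 1 - 0.043
M(t) = 0.957

0.957


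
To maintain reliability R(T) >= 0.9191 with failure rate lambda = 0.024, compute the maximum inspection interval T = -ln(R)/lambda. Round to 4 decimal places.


R_target = 0.9191
lambda = 0.024
-ln(0.9191) = 0.0844
T = 0.0844 / 0.024
T = 3.515

3.515


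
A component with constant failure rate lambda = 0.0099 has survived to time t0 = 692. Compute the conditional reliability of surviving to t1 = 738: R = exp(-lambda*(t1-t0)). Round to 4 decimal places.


lambda = 0.0099
t0 = 692, t1 = 738
t1 - t0 = 46
lambda * (t1-t0) = 0.0099 * 46 = 0.4554
R = exp(-0.4554)
R = 0.6342

0.6342


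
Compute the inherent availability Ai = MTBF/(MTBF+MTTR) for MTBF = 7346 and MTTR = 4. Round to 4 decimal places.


MTBF = 7346
MTTR = 4
MTBF + MTTR = 7350
Ai = 7346 / 7350
Ai = 0.9995

0.9995


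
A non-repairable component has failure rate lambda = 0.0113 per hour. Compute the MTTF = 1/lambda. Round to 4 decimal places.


lambda = 0.0113
MTTF = 1 / 0.0113
MTTF = 88.4956

88.4956


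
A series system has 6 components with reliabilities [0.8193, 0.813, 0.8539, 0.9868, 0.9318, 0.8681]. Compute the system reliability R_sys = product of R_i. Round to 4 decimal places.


Components: [0.8193, 0.813, 0.8539, 0.9868, 0.9318, 0.8681]
After component 1 (R=0.8193): product = 0.8193
After component 2 (R=0.813): product = 0.6661
After component 3 (R=0.8539): product = 0.5688
After component 4 (R=0.9868): product = 0.5613
After component 5 (R=0.9318): product = 0.523
After component 6 (R=0.8681): product = 0.454
R_sys = 0.454

0.454


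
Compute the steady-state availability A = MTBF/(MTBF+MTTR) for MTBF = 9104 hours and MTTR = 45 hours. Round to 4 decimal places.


MTBF = 9104
MTTR = 45
MTBF + MTTR = 9149
A = 9104 / 9149
A = 0.9951

0.9951


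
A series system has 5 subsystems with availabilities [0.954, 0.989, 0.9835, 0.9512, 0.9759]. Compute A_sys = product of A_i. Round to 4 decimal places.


Subsystems: [0.954, 0.989, 0.9835, 0.9512, 0.9759]
After subsystem 1 (A=0.954): product = 0.954
After subsystem 2 (A=0.989): product = 0.9435
After subsystem 3 (A=0.9835): product = 0.9279
After subsystem 4 (A=0.9512): product = 0.8827
After subsystem 5 (A=0.9759): product = 0.8614
A_sys = 0.8614

0.8614


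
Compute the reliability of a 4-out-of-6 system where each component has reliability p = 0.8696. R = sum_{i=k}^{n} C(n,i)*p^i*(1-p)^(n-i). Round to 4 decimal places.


k = 4, n = 6, p = 0.8696
i=4: C(6,4)=15 * 0.8696^4 * 0.1304^2 = 0.1459
i=5: C(6,5)=6 * 0.8696^5 * 0.1304^1 = 0.3891
i=6: C(6,6)=1 * 0.8696^6 * 0.1304^0 = 0.4324
R = sum of terms = 0.9674

0.9674


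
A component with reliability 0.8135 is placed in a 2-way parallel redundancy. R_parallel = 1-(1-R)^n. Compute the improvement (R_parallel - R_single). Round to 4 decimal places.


R_single = 0.8135, n = 2
1 - R_single = 0.1865
(1 - R_single)^n = 0.1865^2 = 0.0348
R_parallel = 1 - 0.0348 = 0.9652
Improvement = 0.9652 - 0.8135
Improvement = 0.1517

0.1517


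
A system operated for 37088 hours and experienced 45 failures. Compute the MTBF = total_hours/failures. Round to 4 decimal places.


total_hours = 37088
failures = 45
MTBF = 37088 / 45
MTBF = 824.1778

824.1778


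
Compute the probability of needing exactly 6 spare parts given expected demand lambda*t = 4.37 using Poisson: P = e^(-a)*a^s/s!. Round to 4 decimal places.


a = 4.37, s = 6
e^(-a) = e^(-4.37) = 0.0127
a^s = 4.37^6 = 6964.4788
s! = 720
P = 0.0127 * 6964.4788 / 720
P = 0.1224

0.1224


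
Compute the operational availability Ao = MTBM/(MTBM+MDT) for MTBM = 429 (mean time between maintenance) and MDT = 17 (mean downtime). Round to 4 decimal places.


MTBM = 429
MDT = 17
MTBM + MDT = 446
Ao = 429 / 446
Ao = 0.9619

0.9619


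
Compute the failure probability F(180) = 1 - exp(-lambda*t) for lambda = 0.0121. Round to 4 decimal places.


lambda = 0.0121, t = 180
lambda * t = 2.178
exp(-2.178) = 0.1133
F(t) = 1 - 0.1133
F(t) = 0.8867

0.8867


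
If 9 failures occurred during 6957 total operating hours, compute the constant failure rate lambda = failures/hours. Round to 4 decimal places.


failures = 9
total_hours = 6957
lambda = 9 / 6957
lambda = 0.0013

0.0013


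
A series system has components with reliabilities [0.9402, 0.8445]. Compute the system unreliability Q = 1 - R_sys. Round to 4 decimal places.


Components: [0.9402, 0.8445]
After component 1: product = 0.9402
After component 2: product = 0.794
R_sys = 0.794
Q = 1 - 0.794 = 0.206

0.206


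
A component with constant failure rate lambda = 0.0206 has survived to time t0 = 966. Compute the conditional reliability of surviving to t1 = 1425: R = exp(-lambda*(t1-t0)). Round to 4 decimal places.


lambda = 0.0206
t0 = 966, t1 = 1425
t1 - t0 = 459
lambda * (t1-t0) = 0.0206 * 459 = 9.4554
R = exp(-9.4554)
R = 0.0001

0.0001


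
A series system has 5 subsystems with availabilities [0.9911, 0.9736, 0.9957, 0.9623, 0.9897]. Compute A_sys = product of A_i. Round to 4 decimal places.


Subsystems: [0.9911, 0.9736, 0.9957, 0.9623, 0.9897]
After subsystem 1 (A=0.9911): product = 0.9911
After subsystem 2 (A=0.9736): product = 0.9649
After subsystem 3 (A=0.9957): product = 0.9608
After subsystem 4 (A=0.9623): product = 0.9246
After subsystem 5 (A=0.9897): product = 0.915
A_sys = 0.915

0.915


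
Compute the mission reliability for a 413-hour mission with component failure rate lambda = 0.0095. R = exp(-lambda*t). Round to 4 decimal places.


lambda = 0.0095
mission_time = 413
lambda * t = 0.0095 * 413 = 3.9235
R = exp(-3.9235)
R = 0.0198

0.0198


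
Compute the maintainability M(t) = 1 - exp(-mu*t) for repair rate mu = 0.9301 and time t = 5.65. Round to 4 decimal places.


mu = 0.9301, t = 5.65
mu * t = 0.9301 * 5.65 = 5.2551
exp(-5.2551) = 0.0052
M(t) = 1 - 0.0052
M(t) = 0.9948

0.9948


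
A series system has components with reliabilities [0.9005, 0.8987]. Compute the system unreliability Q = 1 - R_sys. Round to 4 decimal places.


Components: [0.9005, 0.8987]
After component 1: product = 0.9005
After component 2: product = 0.8093
R_sys = 0.8093
Q = 1 - 0.8093 = 0.1907

0.1907


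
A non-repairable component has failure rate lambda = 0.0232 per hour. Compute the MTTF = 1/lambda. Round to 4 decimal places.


lambda = 0.0232
MTTF = 1 / 0.0232
MTTF = 43.1034

43.1034


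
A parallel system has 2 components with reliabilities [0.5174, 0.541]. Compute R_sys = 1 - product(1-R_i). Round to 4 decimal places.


Components: [0.5174, 0.541]
(1 - 0.5174) = 0.4826, running product = 0.4826
(1 - 0.541) = 0.459, running product = 0.2215
Product of (1-R_i) = 0.2215
R_sys = 1 - 0.2215 = 0.7785

0.7785


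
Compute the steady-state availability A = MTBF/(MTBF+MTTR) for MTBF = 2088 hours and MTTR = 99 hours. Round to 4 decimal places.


MTBF = 2088
MTTR = 99
MTBF + MTTR = 2187
A = 2088 / 2187
A = 0.9547

0.9547


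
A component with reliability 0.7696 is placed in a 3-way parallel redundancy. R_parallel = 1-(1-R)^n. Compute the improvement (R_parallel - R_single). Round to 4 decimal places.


R_single = 0.7696, n = 3
1 - R_single = 0.2304
(1 - R_single)^n = 0.2304^3 = 0.0122
R_parallel = 1 - 0.0122 = 0.9878
Improvement = 0.9878 - 0.7696
Improvement = 0.2182

0.2182


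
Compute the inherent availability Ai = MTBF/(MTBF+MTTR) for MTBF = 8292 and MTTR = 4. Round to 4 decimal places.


MTBF = 8292
MTTR = 4
MTBF + MTTR = 8296
Ai = 8292 / 8296
Ai = 0.9995

0.9995


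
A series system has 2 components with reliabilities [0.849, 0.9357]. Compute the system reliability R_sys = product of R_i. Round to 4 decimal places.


Components: [0.849, 0.9357]
After component 1 (R=0.849): product = 0.849
After component 2 (R=0.9357): product = 0.7944
R_sys = 0.7944

0.7944


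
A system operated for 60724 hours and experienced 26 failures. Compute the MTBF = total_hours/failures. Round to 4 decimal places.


total_hours = 60724
failures = 26
MTBF = 60724 / 26
MTBF = 2335.5385

2335.5385


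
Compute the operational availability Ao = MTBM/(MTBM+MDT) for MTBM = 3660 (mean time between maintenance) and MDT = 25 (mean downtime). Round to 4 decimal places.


MTBM = 3660
MDT = 25
MTBM + MDT = 3685
Ao = 3660 / 3685
Ao = 0.9932

0.9932


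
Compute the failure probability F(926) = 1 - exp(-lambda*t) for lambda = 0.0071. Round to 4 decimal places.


lambda = 0.0071, t = 926
lambda * t = 6.5746
exp(-6.5746) = 0.0014
F(t) = 1 - 0.0014
F(t) = 0.9986

0.9986


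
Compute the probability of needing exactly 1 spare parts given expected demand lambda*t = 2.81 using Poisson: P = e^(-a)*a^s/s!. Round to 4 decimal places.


a = 2.81, s = 1
e^(-a) = e^(-2.81) = 0.0602
a^s = 2.81^1 = 2.81
s! = 1
P = 0.0602 * 2.81 / 1
P = 0.1692

0.1692


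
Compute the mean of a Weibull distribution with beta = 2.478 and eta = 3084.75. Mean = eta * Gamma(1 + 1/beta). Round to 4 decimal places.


beta = 2.478, eta = 3084.75
1/beta = 0.4036
1 + 1/beta = 1.4036
Gamma(1.4036) = 0.8871
Mean = 3084.75 * 0.8871
Mean = 2736.4082

2736.4082


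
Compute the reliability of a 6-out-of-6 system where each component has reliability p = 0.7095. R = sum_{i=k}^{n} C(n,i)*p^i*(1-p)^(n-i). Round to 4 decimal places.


k = 6, n = 6, p = 0.7095
i=6: C(6,6)=1 * 0.7095^6 * 0.2905^0 = 0.1276
R = sum of terms = 0.1276

0.1276


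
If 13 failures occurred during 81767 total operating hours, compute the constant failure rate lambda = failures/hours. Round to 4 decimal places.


failures = 13
total_hours = 81767
lambda = 13 / 81767
lambda = 0.0002

0.0002


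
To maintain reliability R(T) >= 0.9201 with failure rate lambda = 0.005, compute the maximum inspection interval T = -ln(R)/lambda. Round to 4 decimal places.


R_target = 0.9201
lambda = 0.005
-ln(0.9201) = 0.0833
T = 0.0833 / 0.005
T = 16.6546

16.6546


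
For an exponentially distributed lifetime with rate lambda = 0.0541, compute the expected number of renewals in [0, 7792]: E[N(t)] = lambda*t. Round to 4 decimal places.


lambda = 0.0541
t = 7792
E[N(t)] = lambda * t
E[N(t)] = 0.0541 * 7792
E[N(t)] = 421.5472

421.5472


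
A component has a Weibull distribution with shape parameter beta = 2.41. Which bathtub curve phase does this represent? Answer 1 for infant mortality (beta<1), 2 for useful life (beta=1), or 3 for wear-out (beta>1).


beta = 2.41
Compare beta to 1:
beta < 1 => infant mortality (phase 1)
beta = 1 => useful life (phase 2)
beta > 1 => wear-out (phase 3)
Since beta = 2.41, this is wear-out (increasing failure rate)
Phase = 3

3


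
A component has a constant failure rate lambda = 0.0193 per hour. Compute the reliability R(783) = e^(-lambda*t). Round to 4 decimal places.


lambda = 0.0193
t = 783
lambda * t = 15.1119
R(t) = e^(-15.1119)
R(t) = 0.0

0.0


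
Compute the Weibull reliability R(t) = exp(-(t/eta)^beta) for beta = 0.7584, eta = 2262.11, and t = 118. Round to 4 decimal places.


beta = 0.7584, eta = 2262.11, t = 118
t/eta = 118 / 2262.11 = 0.0522
(t/eta)^beta = 0.0522^0.7584 = 0.1065
R(t) = exp(-0.1065)
R(t) = 0.899

0.899


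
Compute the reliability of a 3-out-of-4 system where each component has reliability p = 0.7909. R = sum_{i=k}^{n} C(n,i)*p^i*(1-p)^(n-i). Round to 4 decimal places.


k = 3, n = 4, p = 0.7909
i=3: C(4,3)=4 * 0.7909^3 * 0.2091^1 = 0.4138
i=4: C(4,4)=1 * 0.7909^4 * 0.2091^0 = 0.3913
R = sum of terms = 0.8051

0.8051


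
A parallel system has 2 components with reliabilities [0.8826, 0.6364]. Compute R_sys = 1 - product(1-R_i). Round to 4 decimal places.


Components: [0.8826, 0.6364]
(1 - 0.8826) = 0.1174, running product = 0.1174
(1 - 0.6364) = 0.3636, running product = 0.0427
Product of (1-R_i) = 0.0427
R_sys = 1 - 0.0427 = 0.9573

0.9573


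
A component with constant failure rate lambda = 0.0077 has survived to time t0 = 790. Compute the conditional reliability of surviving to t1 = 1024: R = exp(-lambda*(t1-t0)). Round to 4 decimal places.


lambda = 0.0077
t0 = 790, t1 = 1024
t1 - t0 = 234
lambda * (t1-t0) = 0.0077 * 234 = 1.8018
R = exp(-1.8018)
R = 0.165

0.165


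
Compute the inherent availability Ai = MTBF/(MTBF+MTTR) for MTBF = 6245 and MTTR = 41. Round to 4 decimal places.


MTBF = 6245
MTTR = 41
MTBF + MTTR = 6286
Ai = 6245 / 6286
Ai = 0.9935

0.9935


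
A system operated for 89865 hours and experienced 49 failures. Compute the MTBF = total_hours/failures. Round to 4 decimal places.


total_hours = 89865
failures = 49
MTBF = 89865 / 49
MTBF = 1833.9796

1833.9796


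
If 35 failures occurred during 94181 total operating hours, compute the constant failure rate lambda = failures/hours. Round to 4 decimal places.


failures = 35
total_hours = 94181
lambda = 35 / 94181
lambda = 0.0004

0.0004


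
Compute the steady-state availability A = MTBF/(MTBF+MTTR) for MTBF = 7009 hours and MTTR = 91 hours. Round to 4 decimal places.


MTBF = 7009
MTTR = 91
MTBF + MTTR = 7100
A = 7009 / 7100
A = 0.9872

0.9872


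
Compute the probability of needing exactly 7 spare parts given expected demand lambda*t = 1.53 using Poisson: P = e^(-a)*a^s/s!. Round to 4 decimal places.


a = 1.53, s = 7
e^(-a) = e^(-1.53) = 0.2165
a^s = 1.53^7 = 19.6264
s! = 5040
P = 0.2165 * 19.6264 / 5040
P = 0.0008

0.0008


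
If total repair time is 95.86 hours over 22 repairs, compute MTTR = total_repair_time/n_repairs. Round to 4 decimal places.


total_repair_time = 95.86
n_repairs = 22
MTTR = 95.86 / 22
MTTR = 4.3573

4.3573


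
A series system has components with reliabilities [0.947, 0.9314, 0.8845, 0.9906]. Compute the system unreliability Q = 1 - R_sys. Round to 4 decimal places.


Components: [0.947, 0.9314, 0.8845, 0.9906]
After component 1: product = 0.947
After component 2: product = 0.882
After component 3: product = 0.7802
After component 4: product = 0.7728
R_sys = 0.7728
Q = 1 - 0.7728 = 0.2272

0.2272


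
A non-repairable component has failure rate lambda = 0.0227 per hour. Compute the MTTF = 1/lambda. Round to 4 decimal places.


lambda = 0.0227
MTTF = 1 / 0.0227
MTTF = 44.0529

44.0529


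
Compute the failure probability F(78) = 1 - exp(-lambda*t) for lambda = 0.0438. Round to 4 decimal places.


lambda = 0.0438, t = 78
lambda * t = 3.4164
exp(-3.4164) = 0.0328
F(t) = 1 - 0.0328
F(t) = 0.9672

0.9672


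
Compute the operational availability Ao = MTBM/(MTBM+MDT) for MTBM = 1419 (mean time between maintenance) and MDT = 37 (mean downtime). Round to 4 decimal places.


MTBM = 1419
MDT = 37
MTBM + MDT = 1456
Ao = 1419 / 1456
Ao = 0.9746

0.9746


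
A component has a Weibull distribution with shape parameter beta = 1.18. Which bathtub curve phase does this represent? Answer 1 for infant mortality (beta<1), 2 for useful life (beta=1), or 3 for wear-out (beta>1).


beta = 1.18
Compare beta to 1:
beta < 1 => infant mortality (phase 1)
beta = 1 => useful life (phase 2)
beta > 1 => wear-out (phase 3)
Since beta = 1.18, this is wear-out (increasing failure rate)
Phase = 3

3


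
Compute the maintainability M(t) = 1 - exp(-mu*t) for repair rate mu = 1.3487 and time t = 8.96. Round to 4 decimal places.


mu = 1.3487, t = 8.96
mu * t = 1.3487 * 8.96 = 12.0844
exp(-12.0844) = 0.0
M(t) = 1 - 0.0
M(t) = 1.0

1.0


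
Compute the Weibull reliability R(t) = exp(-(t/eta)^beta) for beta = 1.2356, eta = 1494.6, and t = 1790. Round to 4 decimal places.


beta = 1.2356, eta = 1494.6, t = 1790
t/eta = 1790 / 1494.6 = 1.1976
(t/eta)^beta = 1.1976^1.2356 = 1.2496
R(t) = exp(-1.2496)
R(t) = 0.2866

0.2866


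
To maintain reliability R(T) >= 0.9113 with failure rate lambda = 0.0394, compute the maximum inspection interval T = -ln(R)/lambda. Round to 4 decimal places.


R_target = 0.9113
lambda = 0.0394
-ln(0.9113) = 0.0929
T = 0.0929 / 0.0394
T = 2.3574

2.3574


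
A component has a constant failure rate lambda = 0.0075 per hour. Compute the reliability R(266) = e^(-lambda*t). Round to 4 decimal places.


lambda = 0.0075
t = 266
lambda * t = 1.995
R(t) = e^(-1.995)
R(t) = 0.136

0.136


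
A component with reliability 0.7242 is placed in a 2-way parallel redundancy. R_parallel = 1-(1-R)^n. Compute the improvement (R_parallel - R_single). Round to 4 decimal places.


R_single = 0.7242, n = 2
1 - R_single = 0.2758
(1 - R_single)^n = 0.2758^2 = 0.0761
R_parallel = 1 - 0.0761 = 0.9239
Improvement = 0.9239 - 0.7242
Improvement = 0.1997

0.1997


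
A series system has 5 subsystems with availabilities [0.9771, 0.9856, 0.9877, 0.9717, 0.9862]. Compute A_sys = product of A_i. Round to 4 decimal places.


Subsystems: [0.9771, 0.9856, 0.9877, 0.9717, 0.9862]
After subsystem 1 (A=0.9771): product = 0.9771
After subsystem 2 (A=0.9856): product = 0.963
After subsystem 3 (A=0.9877): product = 0.9512
After subsystem 4 (A=0.9717): product = 0.9243
After subsystem 5 (A=0.9862): product = 0.9115
A_sys = 0.9115

0.9115


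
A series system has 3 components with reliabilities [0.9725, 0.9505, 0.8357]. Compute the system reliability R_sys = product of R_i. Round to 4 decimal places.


Components: [0.9725, 0.9505, 0.8357]
After component 1 (R=0.9725): product = 0.9725
After component 2 (R=0.9505): product = 0.9244
After component 3 (R=0.8357): product = 0.7725
R_sys = 0.7725

0.7725


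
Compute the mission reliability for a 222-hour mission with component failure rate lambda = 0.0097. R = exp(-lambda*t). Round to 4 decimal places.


lambda = 0.0097
mission_time = 222
lambda * t = 0.0097 * 222 = 2.1534
R = exp(-2.1534)
R = 0.1161

0.1161


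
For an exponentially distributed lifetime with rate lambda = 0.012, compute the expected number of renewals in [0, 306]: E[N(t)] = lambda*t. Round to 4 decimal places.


lambda = 0.012
t = 306
E[N(t)] = lambda * t
E[N(t)] = 0.012 * 306
E[N(t)] = 3.672

3.672


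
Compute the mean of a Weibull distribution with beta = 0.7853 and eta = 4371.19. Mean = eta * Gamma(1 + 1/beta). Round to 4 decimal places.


beta = 0.7853, eta = 4371.19
1/beta = 1.2734
1 + 1/beta = 2.2734
Gamma(2.2734) = 1.1485
Mean = 4371.19 * 1.1485
Mean = 5020.1297

5020.1297


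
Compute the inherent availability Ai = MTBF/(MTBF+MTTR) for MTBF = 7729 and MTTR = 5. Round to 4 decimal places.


MTBF = 7729
MTTR = 5
MTBF + MTTR = 7734
Ai = 7729 / 7734
Ai = 0.9994

0.9994


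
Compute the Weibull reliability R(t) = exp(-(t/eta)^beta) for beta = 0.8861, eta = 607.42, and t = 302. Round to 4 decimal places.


beta = 0.8861, eta = 607.42, t = 302
t/eta = 302 / 607.42 = 0.4972
(t/eta)^beta = 0.4972^0.8861 = 0.5384
R(t) = exp(-0.5384)
R(t) = 0.5837

0.5837


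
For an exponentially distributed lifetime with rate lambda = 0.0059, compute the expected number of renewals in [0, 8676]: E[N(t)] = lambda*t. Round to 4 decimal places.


lambda = 0.0059
t = 8676
E[N(t)] = lambda * t
E[N(t)] = 0.0059 * 8676
E[N(t)] = 51.1884

51.1884


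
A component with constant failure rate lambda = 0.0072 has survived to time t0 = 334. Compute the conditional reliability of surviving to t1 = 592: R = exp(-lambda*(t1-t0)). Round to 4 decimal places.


lambda = 0.0072
t0 = 334, t1 = 592
t1 - t0 = 258
lambda * (t1-t0) = 0.0072 * 258 = 1.8576
R = exp(-1.8576)
R = 0.156

0.156


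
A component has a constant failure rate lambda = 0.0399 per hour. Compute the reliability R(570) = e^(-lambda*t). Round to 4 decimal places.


lambda = 0.0399
t = 570
lambda * t = 22.743
R(t) = e^(-22.743)
R(t) = 0.0

0.0


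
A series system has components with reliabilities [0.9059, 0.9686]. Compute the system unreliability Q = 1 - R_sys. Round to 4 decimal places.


Components: [0.9059, 0.9686]
After component 1: product = 0.9059
After component 2: product = 0.8775
R_sys = 0.8775
Q = 1 - 0.8775 = 0.1225

0.1225


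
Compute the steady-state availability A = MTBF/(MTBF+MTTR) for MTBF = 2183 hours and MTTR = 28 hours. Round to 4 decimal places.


MTBF = 2183
MTTR = 28
MTBF + MTTR = 2211
A = 2183 / 2211
A = 0.9873

0.9873


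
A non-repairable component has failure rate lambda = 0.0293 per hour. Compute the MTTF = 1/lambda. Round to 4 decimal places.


lambda = 0.0293
MTTF = 1 / 0.0293
MTTF = 34.1297

34.1297


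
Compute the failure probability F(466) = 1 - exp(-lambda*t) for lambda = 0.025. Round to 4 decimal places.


lambda = 0.025, t = 466
lambda * t = 11.65
exp(-11.65) = 0.0
F(t) = 1 - 0.0
F(t) = 1.0

1.0


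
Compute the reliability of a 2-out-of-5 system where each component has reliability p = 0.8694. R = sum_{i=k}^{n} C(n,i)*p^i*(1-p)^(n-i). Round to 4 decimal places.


k = 2, n = 5, p = 0.8694
i=2: C(5,2)=10 * 0.8694^2 * 0.1306^3 = 0.0168
i=3: C(5,3)=10 * 0.8694^3 * 0.1306^2 = 0.1121
i=4: C(5,4)=5 * 0.8694^4 * 0.1306^1 = 0.3731
i=5: C(5,5)=1 * 0.8694^5 * 0.1306^0 = 0.4967
R = sum of terms = 0.9987

0.9987


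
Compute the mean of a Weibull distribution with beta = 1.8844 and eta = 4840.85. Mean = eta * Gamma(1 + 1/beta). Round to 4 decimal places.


beta = 1.8844, eta = 4840.85
1/beta = 0.5307
1 + 1/beta = 1.5307
Gamma(1.5307) = 0.8876
Mean = 4840.85 * 0.8876
Mean = 4296.7682

4296.7682


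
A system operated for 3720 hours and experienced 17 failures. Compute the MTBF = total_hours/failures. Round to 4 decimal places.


total_hours = 3720
failures = 17
MTBF = 3720 / 17
MTBF = 218.8235

218.8235


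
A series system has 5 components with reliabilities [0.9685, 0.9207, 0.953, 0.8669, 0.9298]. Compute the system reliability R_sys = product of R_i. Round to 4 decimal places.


Components: [0.9685, 0.9207, 0.953, 0.8669, 0.9298]
After component 1 (R=0.9685): product = 0.9685
After component 2 (R=0.9207): product = 0.8917
After component 3 (R=0.953): product = 0.8498
After component 4 (R=0.8669): product = 0.7367
After component 5 (R=0.9298): product = 0.685
R_sys = 0.685

0.685


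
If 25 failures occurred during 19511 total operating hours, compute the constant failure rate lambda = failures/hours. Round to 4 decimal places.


failures = 25
total_hours = 19511
lambda = 25 / 19511
lambda = 0.0013

0.0013


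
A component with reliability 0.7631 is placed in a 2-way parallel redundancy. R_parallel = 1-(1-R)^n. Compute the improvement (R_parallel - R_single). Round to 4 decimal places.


R_single = 0.7631, n = 2
1 - R_single = 0.2369
(1 - R_single)^n = 0.2369^2 = 0.0561
R_parallel = 1 - 0.0561 = 0.9439
Improvement = 0.9439 - 0.7631
Improvement = 0.1808

0.1808
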